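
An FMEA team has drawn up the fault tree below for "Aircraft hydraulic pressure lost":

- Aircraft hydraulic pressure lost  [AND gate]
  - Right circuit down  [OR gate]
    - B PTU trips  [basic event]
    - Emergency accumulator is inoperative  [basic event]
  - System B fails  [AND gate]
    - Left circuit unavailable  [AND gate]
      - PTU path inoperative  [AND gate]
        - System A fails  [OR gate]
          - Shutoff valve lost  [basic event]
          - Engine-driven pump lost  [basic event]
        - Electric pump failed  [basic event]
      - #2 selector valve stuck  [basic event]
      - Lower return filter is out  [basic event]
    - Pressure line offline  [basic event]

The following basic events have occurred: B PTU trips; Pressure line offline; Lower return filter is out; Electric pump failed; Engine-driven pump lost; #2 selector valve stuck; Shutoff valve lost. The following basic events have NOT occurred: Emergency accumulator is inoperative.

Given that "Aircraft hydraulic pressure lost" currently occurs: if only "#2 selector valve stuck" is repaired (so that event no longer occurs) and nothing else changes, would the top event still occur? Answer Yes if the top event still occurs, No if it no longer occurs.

No

Counterfactual: set "#2 selector valve stuck" to not occurred.
Right circuit down [OR]: B PTU trips=occurs, Emergency accumulator is inoperative=not → at least one input occurs → occurs.
System A fails [OR]: Shutoff valve lost=occurs, Engine-driven pump lost=occurs → at least one input occurs → occurs.
PTU path inoperative [AND]: System A fails=occurs, Electric pump failed=occurs → all inputs occur → occurs.
Left circuit unavailable [AND]: PTU path inoperative=occurs, #2 selector valve stuck=not, Lower return filter is out=occurs → not all inputs occur → does not occur.
System B fails [AND]: Left circuit unavailable=not, Pressure line offline=occurs → not all inputs occur → does not occur.
Aircraft hydraulic pressure lost [AND]: Right circuit down=occurs, System B fails=not → not all inputs occur → does not occur.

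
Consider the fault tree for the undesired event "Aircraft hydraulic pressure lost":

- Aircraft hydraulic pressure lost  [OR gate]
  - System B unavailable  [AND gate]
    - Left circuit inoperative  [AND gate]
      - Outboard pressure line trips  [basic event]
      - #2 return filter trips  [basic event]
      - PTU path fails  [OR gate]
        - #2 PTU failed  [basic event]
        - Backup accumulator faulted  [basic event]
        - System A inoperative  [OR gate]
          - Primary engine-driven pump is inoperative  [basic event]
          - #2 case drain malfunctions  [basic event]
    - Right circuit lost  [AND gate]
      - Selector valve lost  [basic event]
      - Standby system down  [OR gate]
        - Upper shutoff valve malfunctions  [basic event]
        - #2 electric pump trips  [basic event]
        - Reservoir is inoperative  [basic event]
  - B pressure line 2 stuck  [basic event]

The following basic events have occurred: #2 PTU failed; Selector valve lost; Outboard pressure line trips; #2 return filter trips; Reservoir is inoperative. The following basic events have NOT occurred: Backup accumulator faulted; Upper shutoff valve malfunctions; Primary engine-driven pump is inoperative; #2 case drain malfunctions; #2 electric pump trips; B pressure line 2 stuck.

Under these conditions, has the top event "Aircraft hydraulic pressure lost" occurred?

System A inoperative [OR]: Primary engine-driven pump is inoperative=not, #2 case drain malfunctions=not → no input occurs → does not occur.
PTU path fails [OR]: #2 PTU failed=occurs, Backup accumulator faulted=not, System A inoperative=not → at least one input occurs → occurs.
Left circuit inoperative [AND]: Outboard pressure line trips=occurs, #2 return filter trips=occurs, PTU path fails=occurs → all inputs occur → occurs.
Standby system down [OR]: Upper shutoff valve malfunctions=not, #2 electric pump trips=not, Reservoir is inoperative=occurs → at least one input occurs → occurs.
Right circuit lost [AND]: Selector valve lost=occurs, Standby system down=occurs → all inputs occur → occurs.
System B unavailable [AND]: Left circuit inoperative=occurs, Right circuit lost=occurs → all inputs occur → occurs.
Aircraft hydraulic pressure lost [OR]: System B unavailable=occurs, B pressure line 2 stuck=not → at least one input occurs → occurs.

Yes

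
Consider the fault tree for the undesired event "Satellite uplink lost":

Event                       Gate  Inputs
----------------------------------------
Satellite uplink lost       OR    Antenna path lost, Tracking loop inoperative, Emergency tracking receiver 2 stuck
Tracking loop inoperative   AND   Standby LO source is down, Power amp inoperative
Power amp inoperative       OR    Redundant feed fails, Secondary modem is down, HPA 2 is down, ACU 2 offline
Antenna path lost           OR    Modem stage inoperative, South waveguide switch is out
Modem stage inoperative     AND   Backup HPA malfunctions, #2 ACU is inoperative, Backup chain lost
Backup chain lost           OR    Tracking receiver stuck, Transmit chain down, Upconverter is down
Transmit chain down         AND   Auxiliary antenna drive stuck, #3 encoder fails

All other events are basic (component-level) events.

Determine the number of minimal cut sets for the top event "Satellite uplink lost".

Transmit chain down [AND]: one cut set from each child combined → 1 × 1 = 1 cut set(s).
Backup chain lost [OR]: union of children's cut sets → 3 cut set(s).
Modem stage inoperative [AND]: one cut set from each child combined → 1 × 1 × 3 = 3 cut set(s).
Antenna path lost [OR]: union of children's cut sets → 4 cut set(s).
Power amp inoperative [OR]: union of children's cut sets → 4 cut set(s).
Tracking loop inoperative [AND]: one cut set from each child combined → 1 × 4 = 4 cut set(s).
Satellite uplink lost [OR]: union of children's cut sets → 9 cut set(s).
Minimal cut sets: {#2 ACU is inoperative, Backup HPA malfunctions, Tracking receiver stuck}; {#2 ACU is inoperative, #3 encoder fails, Auxiliary antenna drive stuck, Backup HPA malfunctions}; {#2 ACU is inoperative, Backup HPA malfunctions, Upconverter is down}; {South waveguide switch is out}; {Redundant feed fails, Standby LO source is down}; {Secondary modem is down, Standby LO source is down}; {HPA 2 is down, Standby LO source is down}; {ACU 2 offline, Standby LO source is down}; {Emergency tracking receiver 2 stuck}.

9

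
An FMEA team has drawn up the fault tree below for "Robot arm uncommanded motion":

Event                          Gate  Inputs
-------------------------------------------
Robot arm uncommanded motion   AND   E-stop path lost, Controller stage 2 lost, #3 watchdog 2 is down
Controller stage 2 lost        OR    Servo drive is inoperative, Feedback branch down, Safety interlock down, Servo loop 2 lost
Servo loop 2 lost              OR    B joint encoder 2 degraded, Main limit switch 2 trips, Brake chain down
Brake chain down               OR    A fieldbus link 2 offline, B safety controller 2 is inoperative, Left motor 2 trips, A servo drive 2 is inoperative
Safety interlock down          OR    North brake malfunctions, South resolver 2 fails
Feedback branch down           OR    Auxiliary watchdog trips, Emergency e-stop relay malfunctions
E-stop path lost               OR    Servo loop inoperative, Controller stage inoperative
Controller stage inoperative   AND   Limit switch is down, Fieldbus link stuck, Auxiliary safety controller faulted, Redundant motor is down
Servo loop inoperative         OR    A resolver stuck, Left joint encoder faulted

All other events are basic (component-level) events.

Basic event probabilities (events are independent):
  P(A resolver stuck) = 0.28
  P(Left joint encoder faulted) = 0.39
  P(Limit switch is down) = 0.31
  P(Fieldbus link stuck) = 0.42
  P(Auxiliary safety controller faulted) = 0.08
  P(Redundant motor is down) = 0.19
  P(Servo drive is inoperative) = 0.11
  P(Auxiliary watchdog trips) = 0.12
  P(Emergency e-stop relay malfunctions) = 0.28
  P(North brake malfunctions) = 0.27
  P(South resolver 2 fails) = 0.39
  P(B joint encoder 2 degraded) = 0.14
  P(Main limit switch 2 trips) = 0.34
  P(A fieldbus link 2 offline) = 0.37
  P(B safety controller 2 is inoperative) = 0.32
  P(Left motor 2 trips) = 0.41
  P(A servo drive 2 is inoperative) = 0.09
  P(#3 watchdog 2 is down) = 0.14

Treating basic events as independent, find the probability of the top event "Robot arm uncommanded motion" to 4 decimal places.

0.0761

P(Servo loop inoperative) [OR] = 1 − (1−0.28) × (1−0.39) = 0.560800
P(Controller stage inoperative) [AND] = 0.31 × 0.42 × 0.08 × 0.19 = 0.001979
P(E-stop path lost) [OR] = 1 − (1−0.560800) × (1−0.001979) = 0.561669
P(Feedback branch down) [OR] = 1 − (1−0.12) × (1−0.28) = 0.366400
P(Safety interlock down) [OR] = 1 − (1−0.27) × (1−0.39) = 0.554700
P(Brake chain down) [OR] = 1 − (1−0.37) × (1−0.32) × (1−0.41) × (1−0.09) = 0.769992
P(Servo loop 2 lost) [OR] = 1 − (1−0.14) × (1−0.34) × (1−0.769992) = 0.869447
P(Controller stage 2 lost) [OR] = 1 − (1−0.11) × (1−0.366400) × (1−0.554700) × (1−0.869447) = 0.967217
P(Robot arm uncommanded motion) [AND] = 0.561669 × 0.967217 × 0.14 = 0.076056
Rounded to 4 decimal places: P(Robot arm uncommanded motion) ≈ 0.0761.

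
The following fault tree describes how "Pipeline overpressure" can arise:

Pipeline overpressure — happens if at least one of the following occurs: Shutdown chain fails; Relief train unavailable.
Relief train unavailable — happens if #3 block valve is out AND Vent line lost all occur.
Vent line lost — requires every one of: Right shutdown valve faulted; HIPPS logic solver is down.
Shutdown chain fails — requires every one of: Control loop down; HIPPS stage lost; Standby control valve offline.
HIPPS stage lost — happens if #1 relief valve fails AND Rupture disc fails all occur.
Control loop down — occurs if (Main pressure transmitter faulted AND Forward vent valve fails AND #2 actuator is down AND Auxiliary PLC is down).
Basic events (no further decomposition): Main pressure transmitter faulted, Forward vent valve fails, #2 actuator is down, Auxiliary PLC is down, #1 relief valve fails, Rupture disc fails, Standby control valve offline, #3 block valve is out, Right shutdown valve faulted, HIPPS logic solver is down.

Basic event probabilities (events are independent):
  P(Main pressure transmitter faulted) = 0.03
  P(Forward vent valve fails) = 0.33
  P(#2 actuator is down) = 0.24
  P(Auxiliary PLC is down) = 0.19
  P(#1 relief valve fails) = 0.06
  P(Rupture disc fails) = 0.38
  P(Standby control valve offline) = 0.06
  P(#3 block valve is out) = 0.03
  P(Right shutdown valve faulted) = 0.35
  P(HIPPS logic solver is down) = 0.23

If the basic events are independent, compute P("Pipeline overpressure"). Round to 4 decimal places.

0.0024

P(Control loop down) [AND] = 0.03 × 0.33 × 0.24 × 0.19 = 0.000451
P(HIPPS stage lost) [AND] = 0.06 × 0.38 = 0.022800
P(Shutdown chain fails) [AND] = 0.000451 × 0.022800 × 0.06 = 0.000001
P(Vent line lost) [AND] = 0.35 × 0.23 = 0.080500
P(Relief train unavailable) [AND] = 0.03 × 0.080500 = 0.002415
P(Pipeline overpressure) [OR] = 1 − (1−0.000001) × (1−0.002415) = 0.002416
Rounded to 4 decimal places: P(Pipeline overpressure) ≈ 0.0024.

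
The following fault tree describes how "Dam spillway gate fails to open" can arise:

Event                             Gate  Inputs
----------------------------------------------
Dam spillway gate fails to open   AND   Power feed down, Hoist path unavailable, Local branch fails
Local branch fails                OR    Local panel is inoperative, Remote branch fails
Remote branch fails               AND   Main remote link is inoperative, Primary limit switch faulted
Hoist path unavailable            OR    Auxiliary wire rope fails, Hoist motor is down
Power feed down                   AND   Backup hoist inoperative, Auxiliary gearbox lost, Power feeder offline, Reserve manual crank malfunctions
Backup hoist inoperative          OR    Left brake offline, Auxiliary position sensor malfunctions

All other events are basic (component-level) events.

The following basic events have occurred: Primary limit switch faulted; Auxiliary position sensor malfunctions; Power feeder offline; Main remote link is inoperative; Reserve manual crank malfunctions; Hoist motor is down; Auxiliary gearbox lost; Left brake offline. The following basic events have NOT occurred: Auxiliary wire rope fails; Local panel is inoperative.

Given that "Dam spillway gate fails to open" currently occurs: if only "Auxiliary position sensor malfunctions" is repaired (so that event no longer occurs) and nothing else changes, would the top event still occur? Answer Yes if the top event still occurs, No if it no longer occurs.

Counterfactual: set "Auxiliary position sensor malfunctions" to not occurred.
Backup hoist inoperative [OR]: Left brake offline=occurs, Auxiliary position sensor malfunctions=not → at least one input occurs → occurs.
Power feed down [AND]: Backup hoist inoperative=occurs, Auxiliary gearbox lost=occurs, Power feeder offline=occurs, Reserve manual crank malfunctions=occurs → all inputs occur → occurs.
Hoist path unavailable [OR]: Auxiliary wire rope fails=not, Hoist motor is down=occurs → at least one input occurs → occurs.
Remote branch fails [AND]: Main remote link is inoperative=occurs, Primary limit switch faulted=occurs → all inputs occur → occurs.
Local branch fails [OR]: Local panel is inoperative=not, Remote branch fails=occurs → at least one input occurs → occurs.
Dam spillway gate fails to open [AND]: Power feed down=occurs, Hoist path unavailable=occurs, Local branch fails=occurs → all inputs occur → occurs.

Yes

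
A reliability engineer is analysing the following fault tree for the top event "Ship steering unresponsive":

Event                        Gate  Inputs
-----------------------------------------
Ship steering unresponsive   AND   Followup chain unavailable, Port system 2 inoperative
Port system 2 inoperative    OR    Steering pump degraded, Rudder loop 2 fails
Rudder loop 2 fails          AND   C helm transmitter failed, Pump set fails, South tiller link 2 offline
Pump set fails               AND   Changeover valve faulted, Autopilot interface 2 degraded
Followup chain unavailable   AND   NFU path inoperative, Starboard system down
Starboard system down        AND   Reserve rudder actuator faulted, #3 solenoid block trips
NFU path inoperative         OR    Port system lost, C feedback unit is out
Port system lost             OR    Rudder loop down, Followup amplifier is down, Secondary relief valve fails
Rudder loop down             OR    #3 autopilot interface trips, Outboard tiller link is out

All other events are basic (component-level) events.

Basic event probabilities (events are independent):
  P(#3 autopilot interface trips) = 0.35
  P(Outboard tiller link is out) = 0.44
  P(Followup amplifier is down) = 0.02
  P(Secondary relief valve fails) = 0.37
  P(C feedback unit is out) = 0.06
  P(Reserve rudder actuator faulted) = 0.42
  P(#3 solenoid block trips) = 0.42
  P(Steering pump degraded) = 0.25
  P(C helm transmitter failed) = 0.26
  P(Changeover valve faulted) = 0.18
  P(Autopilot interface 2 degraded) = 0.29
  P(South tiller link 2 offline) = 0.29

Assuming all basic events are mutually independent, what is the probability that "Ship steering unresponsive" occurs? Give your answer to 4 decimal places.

P(Rudder loop down) [OR] = 1 − (1−0.35) × (1−0.44) = 0.636000
P(Port system lost) [OR] = 1 − (1−0.636000) × (1−0.02) × (1−0.37) = 0.775266
P(NFU path inoperative) [OR] = 1 − (1−0.775266) × (1−0.06) = 0.788750
P(Starboard system down) [AND] = 0.42 × 0.42 = 0.176400
P(Followup chain unavailable) [AND] = 0.788750 × 0.176400 = 0.139136
P(Pump set fails) [AND] = 0.18 × 0.29 = 0.052200
P(Rudder loop 2 fails) [AND] = 0.26 × 0.052200 × 0.29 = 0.003936
P(Port system 2 inoperative) [OR] = 1 − (1−0.25) × (1−0.003936) = 0.252952
P(Ship steering unresponsive) [AND] = 0.139136 × 0.252952 = 0.035195
Rounded to 4 decimal places: P(Ship steering unresponsive) ≈ 0.0352.

0.0352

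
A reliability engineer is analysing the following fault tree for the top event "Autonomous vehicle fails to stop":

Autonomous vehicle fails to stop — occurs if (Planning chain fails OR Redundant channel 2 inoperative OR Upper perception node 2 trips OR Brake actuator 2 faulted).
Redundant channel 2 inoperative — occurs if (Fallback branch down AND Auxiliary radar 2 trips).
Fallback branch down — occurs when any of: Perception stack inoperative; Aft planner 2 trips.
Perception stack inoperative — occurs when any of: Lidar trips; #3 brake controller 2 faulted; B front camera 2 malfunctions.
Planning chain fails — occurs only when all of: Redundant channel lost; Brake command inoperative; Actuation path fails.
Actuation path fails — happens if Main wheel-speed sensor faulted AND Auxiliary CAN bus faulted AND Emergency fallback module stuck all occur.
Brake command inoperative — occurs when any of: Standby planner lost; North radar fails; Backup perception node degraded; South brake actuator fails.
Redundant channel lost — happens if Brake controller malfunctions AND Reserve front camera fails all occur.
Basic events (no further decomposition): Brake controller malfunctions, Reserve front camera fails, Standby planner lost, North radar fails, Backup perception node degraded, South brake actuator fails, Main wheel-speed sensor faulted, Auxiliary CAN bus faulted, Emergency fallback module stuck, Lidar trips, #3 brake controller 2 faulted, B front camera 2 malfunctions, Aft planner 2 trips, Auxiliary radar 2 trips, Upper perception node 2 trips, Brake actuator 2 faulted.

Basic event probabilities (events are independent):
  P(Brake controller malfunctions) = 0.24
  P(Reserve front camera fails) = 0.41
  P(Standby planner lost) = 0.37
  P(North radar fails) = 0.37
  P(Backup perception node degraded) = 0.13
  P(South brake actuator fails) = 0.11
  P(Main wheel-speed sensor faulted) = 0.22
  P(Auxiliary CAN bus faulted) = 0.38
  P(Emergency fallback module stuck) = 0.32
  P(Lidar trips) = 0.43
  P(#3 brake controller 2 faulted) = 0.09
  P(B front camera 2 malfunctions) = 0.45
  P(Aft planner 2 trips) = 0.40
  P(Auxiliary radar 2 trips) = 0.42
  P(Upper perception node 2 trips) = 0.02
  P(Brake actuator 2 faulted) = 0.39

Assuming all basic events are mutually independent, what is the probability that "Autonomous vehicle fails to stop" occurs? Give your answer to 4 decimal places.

P(Redundant channel lost) [AND] = 0.24 × 0.41 = 0.098400
P(Brake command inoperative) [OR] = 1 − (1−0.37) × (1−0.37) × (1−0.13) × (1−0.11) = 0.692680
P(Actuation path fails) [AND] = 0.22 × 0.38 × 0.32 = 0.026752
P(Planning chain fails) [AND] = 0.098400 × 0.692680 × 0.026752 = 0.001823
P(Perception stack inoperative) [OR] = 1 − (1−0.43) × (1−0.09) × (1−0.45) = 0.714715
P(Fallback branch down) [OR] = 1 − (1−0.714715) × (1−0.40) = 0.828829
P(Redundant channel 2 inoperative) [AND] = 0.828829 × 0.42 = 0.348108
P(Autonomous vehicle fails to stop) [OR] = 1 − (1−0.001823) × (1−0.348108) × (1−0.02) × (1−0.39) = 0.611009
Rounded to 4 decimal places: P(Autonomous vehicle fails to stop) ≈ 0.6110.

0.6110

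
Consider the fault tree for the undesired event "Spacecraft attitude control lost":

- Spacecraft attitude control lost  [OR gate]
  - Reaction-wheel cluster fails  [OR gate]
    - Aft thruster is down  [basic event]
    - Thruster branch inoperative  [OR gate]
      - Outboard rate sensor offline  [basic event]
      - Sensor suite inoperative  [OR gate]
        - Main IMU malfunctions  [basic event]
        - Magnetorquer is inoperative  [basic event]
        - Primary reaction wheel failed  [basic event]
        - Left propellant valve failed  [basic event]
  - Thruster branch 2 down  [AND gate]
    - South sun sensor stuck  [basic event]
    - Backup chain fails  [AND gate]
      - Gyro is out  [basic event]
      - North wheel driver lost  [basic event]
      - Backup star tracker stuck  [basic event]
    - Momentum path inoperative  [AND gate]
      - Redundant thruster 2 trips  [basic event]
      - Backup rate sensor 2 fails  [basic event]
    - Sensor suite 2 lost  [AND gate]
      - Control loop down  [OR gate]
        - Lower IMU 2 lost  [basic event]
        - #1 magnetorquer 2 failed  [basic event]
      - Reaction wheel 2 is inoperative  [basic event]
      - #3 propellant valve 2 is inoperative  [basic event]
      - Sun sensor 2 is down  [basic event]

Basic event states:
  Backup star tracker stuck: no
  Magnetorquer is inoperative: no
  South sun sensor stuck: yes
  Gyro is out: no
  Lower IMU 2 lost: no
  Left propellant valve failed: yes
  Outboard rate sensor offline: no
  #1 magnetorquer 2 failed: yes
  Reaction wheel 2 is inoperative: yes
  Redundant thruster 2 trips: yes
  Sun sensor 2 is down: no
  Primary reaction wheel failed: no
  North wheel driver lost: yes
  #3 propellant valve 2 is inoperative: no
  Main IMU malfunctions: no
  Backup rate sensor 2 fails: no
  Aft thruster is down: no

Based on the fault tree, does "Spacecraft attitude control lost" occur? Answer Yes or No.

Sensor suite inoperative [OR]: Main IMU malfunctions=not, Magnetorquer is inoperative=not, Primary reaction wheel failed=not, Left propellant valve failed=occurs → at least one input occurs → occurs.
Thruster branch inoperative [OR]: Outboard rate sensor offline=not, Sensor suite inoperative=occurs → at least one input occurs → occurs.
Reaction-wheel cluster fails [OR]: Aft thruster is down=not, Thruster branch inoperative=occurs → at least one input occurs → occurs.
Backup chain fails [AND]: Gyro is out=not, North wheel driver lost=occurs, Backup star tracker stuck=not → not all inputs occur → does not occur.
Momentum path inoperative [AND]: Redundant thruster 2 trips=occurs, Backup rate sensor 2 fails=not → not all inputs occur → does not occur.
Control loop down [OR]: Lower IMU 2 lost=not, #1 magnetorquer 2 failed=occurs → at least one input occurs → occurs.
Sensor suite 2 lost [AND]: Control loop down=occurs, Reaction wheel 2 is inoperative=occurs, #3 propellant valve 2 is inoperative=not, Sun sensor 2 is down=not → not all inputs occur → does not occur.
Thruster branch 2 down [AND]: South sun sensor stuck=occurs, Backup chain fails=not, Momentum path inoperative=not, Sensor suite 2 lost=not → not all inputs occur → does not occur.
Spacecraft attitude control lost [OR]: Reaction-wheel cluster fails=occurs, Thruster branch 2 down=not → at least one input occurs → occurs.

Yes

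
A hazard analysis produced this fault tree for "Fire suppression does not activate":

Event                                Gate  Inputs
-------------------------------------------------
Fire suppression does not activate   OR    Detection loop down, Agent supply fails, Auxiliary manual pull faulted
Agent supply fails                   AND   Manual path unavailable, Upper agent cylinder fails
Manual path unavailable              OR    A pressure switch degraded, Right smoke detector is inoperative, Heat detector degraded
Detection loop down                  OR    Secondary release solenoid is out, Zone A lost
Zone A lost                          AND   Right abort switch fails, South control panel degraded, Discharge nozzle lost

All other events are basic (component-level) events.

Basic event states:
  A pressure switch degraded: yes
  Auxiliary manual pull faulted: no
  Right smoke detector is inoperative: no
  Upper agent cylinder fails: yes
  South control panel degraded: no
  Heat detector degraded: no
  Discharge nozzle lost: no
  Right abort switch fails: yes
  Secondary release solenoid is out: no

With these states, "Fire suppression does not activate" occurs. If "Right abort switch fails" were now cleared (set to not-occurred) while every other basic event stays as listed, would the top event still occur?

Counterfactual: set "Right abort switch fails" to not occurred.
Zone A lost [AND]: Right abort switch fails=not, South control panel degraded=not, Discharge nozzle lost=not → not all inputs occur → does not occur.
Detection loop down [OR]: Secondary release solenoid is out=not, Zone A lost=not → no input occurs → does not occur.
Manual path unavailable [OR]: A pressure switch degraded=occurs, Right smoke detector is inoperative=not, Heat detector degraded=not → at least one input occurs → occurs.
Agent supply fails [AND]: Manual path unavailable=occurs, Upper agent cylinder fails=occurs → all inputs occur → occurs.
Fire suppression does not activate [OR]: Detection loop down=not, Agent supply fails=occurs, Auxiliary manual pull faulted=not → at least one input occurs → occurs.

Yes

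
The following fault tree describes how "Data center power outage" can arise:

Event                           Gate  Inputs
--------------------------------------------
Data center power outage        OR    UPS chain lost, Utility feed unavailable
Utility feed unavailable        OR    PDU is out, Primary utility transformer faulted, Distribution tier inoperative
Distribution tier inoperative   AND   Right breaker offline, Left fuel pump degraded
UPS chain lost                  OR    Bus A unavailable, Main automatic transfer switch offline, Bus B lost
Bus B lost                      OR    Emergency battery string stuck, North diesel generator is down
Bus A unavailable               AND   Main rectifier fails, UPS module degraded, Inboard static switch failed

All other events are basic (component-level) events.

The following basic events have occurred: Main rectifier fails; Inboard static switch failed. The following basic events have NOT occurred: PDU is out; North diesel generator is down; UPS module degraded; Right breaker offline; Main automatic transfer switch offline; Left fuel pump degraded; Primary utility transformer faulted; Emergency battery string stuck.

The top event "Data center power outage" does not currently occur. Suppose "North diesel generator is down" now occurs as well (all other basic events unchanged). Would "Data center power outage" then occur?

Yes

Counterfactual: set "North diesel generator is down" to occurred.
Bus A unavailable [AND]: Main rectifier fails=occurs, UPS module degraded=not, Inboard static switch failed=occurs → not all inputs occur → does not occur.
Bus B lost [OR]: Emergency battery string stuck=not, North diesel generator is down=occurs → at least one input occurs → occurs.
UPS chain lost [OR]: Bus A unavailable=not, Main automatic transfer switch offline=not, Bus B lost=occurs → at least one input occurs → occurs.
Distribution tier inoperative [AND]: Right breaker offline=not, Left fuel pump degraded=not → not all inputs occur → does not occur.
Utility feed unavailable [OR]: PDU is out=not, Primary utility transformer faulted=not, Distribution tier inoperative=not → no input occurs → does not occur.
Data center power outage [OR]: UPS chain lost=occurs, Utility feed unavailable=not → at least one input occurs → occurs.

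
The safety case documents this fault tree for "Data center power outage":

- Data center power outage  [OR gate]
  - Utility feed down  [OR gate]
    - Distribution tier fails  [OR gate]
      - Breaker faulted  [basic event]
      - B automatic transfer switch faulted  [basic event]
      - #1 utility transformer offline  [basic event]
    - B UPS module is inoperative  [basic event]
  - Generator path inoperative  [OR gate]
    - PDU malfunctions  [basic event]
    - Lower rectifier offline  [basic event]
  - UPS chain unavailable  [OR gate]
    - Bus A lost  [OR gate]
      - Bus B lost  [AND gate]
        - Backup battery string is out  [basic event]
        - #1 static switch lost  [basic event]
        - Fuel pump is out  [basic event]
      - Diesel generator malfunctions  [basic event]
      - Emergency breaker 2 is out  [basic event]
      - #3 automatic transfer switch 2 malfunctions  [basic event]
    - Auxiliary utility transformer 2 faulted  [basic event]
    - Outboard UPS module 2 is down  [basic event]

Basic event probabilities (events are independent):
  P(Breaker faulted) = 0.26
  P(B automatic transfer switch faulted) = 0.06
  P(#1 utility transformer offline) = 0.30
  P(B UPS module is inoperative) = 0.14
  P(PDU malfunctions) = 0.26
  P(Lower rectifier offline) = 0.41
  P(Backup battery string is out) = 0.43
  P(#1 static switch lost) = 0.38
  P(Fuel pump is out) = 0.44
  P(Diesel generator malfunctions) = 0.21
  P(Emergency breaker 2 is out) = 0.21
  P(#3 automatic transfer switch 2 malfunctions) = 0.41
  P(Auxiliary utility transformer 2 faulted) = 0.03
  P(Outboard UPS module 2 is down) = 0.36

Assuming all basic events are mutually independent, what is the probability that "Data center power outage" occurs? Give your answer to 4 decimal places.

P(Distribution tier fails) [OR] = 1 − (1−0.26) × (1−0.06) × (1−0.30) = 0.513080
P(Utility feed down) [OR] = 1 − (1−0.513080) × (1−0.14) = 0.581249
P(Generator path inoperative) [OR] = 1 − (1−0.26) × (1−0.41) = 0.563400
P(Bus B lost) [AND] = 0.43 × 0.38 × 0.44 = 0.071896
P(Bus A lost) [OR] = 1 − (1−0.071896) × (1−0.21) × (1−0.21) × (1−0.41) = 0.658254
P(UPS chain unavailable) [OR] = 1 − (1−0.658254) × (1−0.03) × (1−0.36) = 0.787844
P(Data center power outage) [OR] = 1 − (1−0.581249) × (1−0.563400) × (1−0.787844) = 0.961212
Rounded to 4 decimal places: P(Data center power outage) ≈ 0.9612.

0.9612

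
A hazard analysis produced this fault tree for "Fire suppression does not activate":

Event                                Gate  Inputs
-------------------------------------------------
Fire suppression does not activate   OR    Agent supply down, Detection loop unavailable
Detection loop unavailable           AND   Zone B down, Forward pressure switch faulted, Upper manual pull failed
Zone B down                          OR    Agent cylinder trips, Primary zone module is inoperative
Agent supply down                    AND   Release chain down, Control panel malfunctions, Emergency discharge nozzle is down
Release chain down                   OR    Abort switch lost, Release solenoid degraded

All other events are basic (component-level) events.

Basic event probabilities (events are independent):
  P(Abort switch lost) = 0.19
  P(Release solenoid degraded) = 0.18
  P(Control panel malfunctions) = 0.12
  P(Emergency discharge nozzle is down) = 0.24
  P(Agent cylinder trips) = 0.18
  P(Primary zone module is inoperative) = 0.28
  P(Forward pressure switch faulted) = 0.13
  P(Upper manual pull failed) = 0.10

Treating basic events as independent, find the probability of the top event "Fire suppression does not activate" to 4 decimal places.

0.0149

P(Release chain down) [OR] = 1 − (1−0.19) × (1−0.18) = 0.335800
P(Agent supply down) [AND] = 0.335800 × 0.12 × 0.24 = 0.009671
P(Zone B down) [OR] = 1 − (1−0.18) × (1−0.28) = 0.409600
P(Detection loop unavailable) [AND] = 0.409600 × 0.13 × 0.10 = 0.005325
P(Fire suppression does not activate) [OR] = 1 − (1−0.009671) × (1−0.005325) = 0.014945
Rounded to 4 decimal places: P(Fire suppression does not activate) ≈ 0.0149.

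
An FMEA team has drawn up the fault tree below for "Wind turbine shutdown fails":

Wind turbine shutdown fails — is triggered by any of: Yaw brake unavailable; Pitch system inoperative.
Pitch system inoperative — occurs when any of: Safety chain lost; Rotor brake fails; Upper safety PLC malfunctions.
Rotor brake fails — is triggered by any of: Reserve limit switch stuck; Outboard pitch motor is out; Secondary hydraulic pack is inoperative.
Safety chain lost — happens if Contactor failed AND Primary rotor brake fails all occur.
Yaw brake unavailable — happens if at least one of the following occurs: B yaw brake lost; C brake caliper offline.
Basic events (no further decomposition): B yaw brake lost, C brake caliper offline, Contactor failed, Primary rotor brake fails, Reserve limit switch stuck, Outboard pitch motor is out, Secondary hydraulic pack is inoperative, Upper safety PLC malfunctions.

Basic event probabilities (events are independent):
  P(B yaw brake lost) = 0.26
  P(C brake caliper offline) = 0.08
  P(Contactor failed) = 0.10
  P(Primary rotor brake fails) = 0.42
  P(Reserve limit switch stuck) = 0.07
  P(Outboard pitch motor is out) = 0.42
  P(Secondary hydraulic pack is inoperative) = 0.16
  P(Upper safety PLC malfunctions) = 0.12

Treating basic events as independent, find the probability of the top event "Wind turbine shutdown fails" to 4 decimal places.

P(Yaw brake unavailable) [OR] = 1 − (1−0.26) × (1−0.08) = 0.319200
P(Safety chain lost) [AND] = 0.10 × 0.42 = 0.042000
P(Rotor brake fails) [OR] = 1 − (1−0.07) × (1−0.42) × (1−0.16) = 0.546904
P(Pitch system inoperative) [OR] = 1 − (1−0.042000) × (1−0.546904) × (1−0.12) = 0.618022
P(Wind turbine shutdown fails) [OR] = 1 − (1−0.319200) × (1−0.618022) = 0.739949
Rounded to 4 decimal places: P(Wind turbine shutdown fails) ≈ 0.7399.

0.7399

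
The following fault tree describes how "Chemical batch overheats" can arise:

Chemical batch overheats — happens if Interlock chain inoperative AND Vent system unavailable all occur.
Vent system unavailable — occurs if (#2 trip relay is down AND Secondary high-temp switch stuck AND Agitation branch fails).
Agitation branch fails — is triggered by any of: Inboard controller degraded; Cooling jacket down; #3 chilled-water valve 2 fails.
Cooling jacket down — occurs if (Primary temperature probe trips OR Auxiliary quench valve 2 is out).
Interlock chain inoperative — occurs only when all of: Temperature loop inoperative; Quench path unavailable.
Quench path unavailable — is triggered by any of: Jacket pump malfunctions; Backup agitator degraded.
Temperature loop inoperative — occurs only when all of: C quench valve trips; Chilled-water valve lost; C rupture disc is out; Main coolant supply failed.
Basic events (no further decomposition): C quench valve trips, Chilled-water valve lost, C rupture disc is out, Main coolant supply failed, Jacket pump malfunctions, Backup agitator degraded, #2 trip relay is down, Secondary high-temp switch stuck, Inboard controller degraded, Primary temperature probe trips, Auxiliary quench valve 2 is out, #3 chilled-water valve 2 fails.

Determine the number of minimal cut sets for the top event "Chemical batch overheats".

8

Temperature loop inoperative [AND]: one cut set from each child combined → 1 × 1 × 1 × 1 = 1 cut set(s).
Quench path unavailable [OR]: union of children's cut sets → 2 cut set(s).
Interlock chain inoperative [AND]: one cut set from each child combined → 1 × 2 = 2 cut set(s).
Cooling jacket down [OR]: union of children's cut sets → 2 cut set(s).
Agitation branch fails [OR]: union of children's cut sets → 4 cut set(s).
Vent system unavailable [AND]: one cut set from each child combined → 1 × 1 × 4 = 4 cut set(s).
Chemical batch overheats [AND]: one cut set from each child combined → 2 × 4 = 8 cut set(s).
Minimal cut sets: {#2 trip relay is down, C quench valve trips, C rupture disc is out, Chilled-water valve lost, Inboard controller degraded, Jacket pump malfunctions, Main coolant supply failed, Secondary high-temp switch stuck}; {#2 trip relay is down, C quench valve trips, C rupture disc is out, Chilled-water valve lost, Jacket pump malfunctions, Main coolant supply failed, Primary temperature probe trips, Secondary high-temp switch stuck}; {#2 trip relay is down, Auxiliary quench valve 2 is out, C quench valve trips, C rupture disc is out, Chilled-water valve lost, Jacket pump malfunctions, Main coolant supply failed, Secondary high-temp switch stuck}; {#2 trip relay is down, #3 chilled-water valve 2 fails, C quench valve trips, C rupture disc is out, Chilled-water valve lost, Jacket pump malfunctions, Main coolant supply failed, Secondary high-temp switch stuck}; {#2 trip relay is down, Backup agitator degraded, C quench valve trips, C rupture disc is out, Chilled-water valve lost, Inboard controller degraded, Main coolant supply failed, Secondary high-temp switch stuck}; {#2 trip relay is down, Backup agitator degraded, C quench valve trips, C rupture disc is out, Chilled-water valve lost, Main coolant supply failed, Primary temperature probe trips, Secondary high-temp switch stuck}; {#2 trip relay is down, Auxiliary quench valve 2 is out, Backup agitator degraded, C quench valve trips, C rupture disc is out, Chilled-water valve lost, Main coolant supply failed, Secondary high-temp switch stuck}; {#2 trip relay is down, #3 chilled-water valve 2 fails, Backup agitator degraded, C quench valve trips, C rupture disc is out, Chilled-water valve lost, Main coolant supply failed, Secondary high-temp switch stuck}.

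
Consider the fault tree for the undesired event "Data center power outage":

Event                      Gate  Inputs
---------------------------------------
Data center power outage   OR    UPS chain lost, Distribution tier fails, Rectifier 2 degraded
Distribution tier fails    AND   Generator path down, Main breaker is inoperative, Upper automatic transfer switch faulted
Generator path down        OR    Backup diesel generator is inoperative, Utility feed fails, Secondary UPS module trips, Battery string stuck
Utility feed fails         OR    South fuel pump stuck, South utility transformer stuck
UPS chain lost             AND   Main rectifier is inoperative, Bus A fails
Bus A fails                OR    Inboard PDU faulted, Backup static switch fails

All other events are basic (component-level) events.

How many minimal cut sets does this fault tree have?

Bus A fails [OR]: union of children's cut sets → 2 cut set(s).
UPS chain lost [AND]: one cut set from each child combined → 1 × 2 = 2 cut set(s).
Utility feed fails [OR]: union of children's cut sets → 2 cut set(s).
Generator path down [OR]: union of children's cut sets → 5 cut set(s).
Distribution tier fails [AND]: one cut set from each child combined → 5 × 1 × 1 = 5 cut set(s).
Data center power outage [OR]: union of children's cut sets → 8 cut set(s).
Minimal cut sets: {Inboard PDU faulted, Main rectifier is inoperative}; {Backup static switch fails, Main rectifier is inoperative}; {Backup diesel generator is inoperative, Main breaker is inoperative, Upper automatic transfer switch faulted}; {Main breaker is inoperative, South fuel pump stuck, Upper automatic transfer switch faulted}; {Main breaker is inoperative, South utility transformer stuck, Upper automatic transfer switch faulted}; {Main breaker is inoperative, Secondary UPS module trips, Upper automatic transfer switch faulted}; {Battery string stuck, Main breaker is inoperative, Upper automatic transfer switch faulted}; {Rectifier 2 degraded}.

8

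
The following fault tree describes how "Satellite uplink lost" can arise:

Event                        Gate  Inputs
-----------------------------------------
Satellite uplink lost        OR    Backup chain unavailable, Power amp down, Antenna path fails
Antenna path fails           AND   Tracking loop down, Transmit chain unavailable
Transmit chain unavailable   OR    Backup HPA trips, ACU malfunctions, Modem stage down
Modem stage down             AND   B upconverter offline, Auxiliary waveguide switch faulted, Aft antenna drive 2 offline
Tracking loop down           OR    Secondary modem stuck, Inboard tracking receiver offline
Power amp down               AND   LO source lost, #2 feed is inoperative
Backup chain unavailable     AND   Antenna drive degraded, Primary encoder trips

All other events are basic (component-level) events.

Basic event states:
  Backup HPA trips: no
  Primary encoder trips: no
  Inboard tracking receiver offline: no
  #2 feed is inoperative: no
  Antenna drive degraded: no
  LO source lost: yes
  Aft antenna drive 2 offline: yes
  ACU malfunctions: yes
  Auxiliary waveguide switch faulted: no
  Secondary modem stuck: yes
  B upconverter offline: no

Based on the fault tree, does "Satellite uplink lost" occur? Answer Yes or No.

Backup chain unavailable [AND]: Antenna drive degraded=not, Primary encoder trips=not → not all inputs occur → does not occur.
Power amp down [AND]: LO source lost=occurs, #2 feed is inoperative=not → not all inputs occur → does not occur.
Tracking loop down [OR]: Secondary modem stuck=occurs, Inboard tracking receiver offline=not → at least one input occurs → occurs.
Modem stage down [AND]: B upconverter offline=not, Auxiliary waveguide switch faulted=not, Aft antenna drive 2 offline=occurs → not all inputs occur → does not occur.
Transmit chain unavailable [OR]: Backup HPA trips=not, ACU malfunctions=occurs, Modem stage down=not → at least one input occurs → occurs.
Antenna path fails [AND]: Tracking loop down=occurs, Transmit chain unavailable=occurs → all inputs occur → occurs.
Satellite uplink lost [OR]: Backup chain unavailable=not, Power amp down=not, Antenna path fails=occurs → at least one input occurs → occurs.

Yes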